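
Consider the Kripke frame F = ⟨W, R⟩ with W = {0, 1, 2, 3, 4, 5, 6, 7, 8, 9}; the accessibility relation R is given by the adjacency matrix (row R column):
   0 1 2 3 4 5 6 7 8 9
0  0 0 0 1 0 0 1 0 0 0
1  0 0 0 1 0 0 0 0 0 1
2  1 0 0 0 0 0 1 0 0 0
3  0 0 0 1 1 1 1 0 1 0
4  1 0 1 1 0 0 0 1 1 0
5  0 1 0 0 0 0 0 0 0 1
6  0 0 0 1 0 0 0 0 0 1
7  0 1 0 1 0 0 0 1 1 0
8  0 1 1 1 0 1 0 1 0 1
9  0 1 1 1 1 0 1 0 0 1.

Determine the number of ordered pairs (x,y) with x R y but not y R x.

21

Enumerating: (0,3), (0,6), (1,3), (2,0), (2,6), (3,5), (4,0), (4,2), (4,7), (4,8), (5,1), (5,9), … and 9 more.
Total: 21.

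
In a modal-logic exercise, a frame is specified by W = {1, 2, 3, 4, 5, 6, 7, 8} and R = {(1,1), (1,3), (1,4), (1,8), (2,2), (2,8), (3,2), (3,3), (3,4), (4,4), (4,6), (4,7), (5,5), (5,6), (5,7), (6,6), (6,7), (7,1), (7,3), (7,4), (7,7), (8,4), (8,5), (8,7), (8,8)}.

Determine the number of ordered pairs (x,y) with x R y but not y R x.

15

Enumerating: (1,3), (1,4), (1,8), (2,8), (3,2), (3,4), (4,6), (5,6), (5,7), (6,7), (7,1), (7,3), (8,4), (8,5), (8,7).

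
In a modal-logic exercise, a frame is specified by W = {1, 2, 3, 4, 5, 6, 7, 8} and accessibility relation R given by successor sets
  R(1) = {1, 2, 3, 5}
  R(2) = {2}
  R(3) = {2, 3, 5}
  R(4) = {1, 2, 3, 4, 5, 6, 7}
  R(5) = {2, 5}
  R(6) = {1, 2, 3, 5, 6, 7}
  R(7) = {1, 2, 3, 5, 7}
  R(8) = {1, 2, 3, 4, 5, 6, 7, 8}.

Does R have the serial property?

Yes

Serial: yes — every world has a successor (e.g. 1 R 1).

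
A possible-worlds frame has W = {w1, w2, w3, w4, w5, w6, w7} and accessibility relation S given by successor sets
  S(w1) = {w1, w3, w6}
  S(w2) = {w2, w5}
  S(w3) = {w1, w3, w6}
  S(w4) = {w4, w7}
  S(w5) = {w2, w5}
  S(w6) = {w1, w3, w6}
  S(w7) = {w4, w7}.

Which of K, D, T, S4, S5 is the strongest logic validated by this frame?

S5

Serial (axiom D): yes — every world has a successor (e.g. w1 S w1).
Reflexive (axiom T): yes — every world is S-related to itself.
Transitive (axiom 4): yes — every two-step S-path is closed by a direct edge.
Euclidean (axiom 5): yes — any two successors of a common world are S-related.
So F validates K, D, T, S4, S5. The strongest is S5.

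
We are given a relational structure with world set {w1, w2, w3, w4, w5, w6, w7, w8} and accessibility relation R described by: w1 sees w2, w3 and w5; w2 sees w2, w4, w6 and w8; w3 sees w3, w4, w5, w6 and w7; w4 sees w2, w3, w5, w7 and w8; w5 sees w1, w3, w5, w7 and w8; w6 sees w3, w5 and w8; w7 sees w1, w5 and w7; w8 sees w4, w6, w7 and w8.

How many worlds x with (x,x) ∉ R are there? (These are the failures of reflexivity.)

3

Enumerating: w1, w4, w6.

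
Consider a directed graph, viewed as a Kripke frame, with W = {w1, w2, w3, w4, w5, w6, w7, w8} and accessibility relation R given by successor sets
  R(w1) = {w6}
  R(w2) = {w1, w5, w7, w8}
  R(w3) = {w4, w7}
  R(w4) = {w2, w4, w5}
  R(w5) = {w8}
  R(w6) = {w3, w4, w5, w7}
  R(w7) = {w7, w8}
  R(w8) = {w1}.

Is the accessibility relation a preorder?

No

Reflexive: no — w1 is not related to itself.
Transitive: no — w1 R w6 and w6 R w3, but not w1 R w3.
So R is not a preorder.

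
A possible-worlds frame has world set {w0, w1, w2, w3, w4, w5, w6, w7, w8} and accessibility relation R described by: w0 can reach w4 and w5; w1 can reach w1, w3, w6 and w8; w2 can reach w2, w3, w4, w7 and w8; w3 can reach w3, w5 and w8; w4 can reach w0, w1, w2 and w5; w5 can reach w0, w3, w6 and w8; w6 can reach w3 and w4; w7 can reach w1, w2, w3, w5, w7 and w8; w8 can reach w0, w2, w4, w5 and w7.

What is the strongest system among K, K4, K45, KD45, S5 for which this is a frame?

K

Transitive (axiom 4): no — w0 R w4 and w4 R w1, but not w0 R w1.
Euclidean (axiom 5): no — w0 R w5 and w0 R w4, but not w5 R w4.
Serial (axiom D): yes — every world has a successor (e.g. w0 R w4).
Reflexive (axiom T): no — w0 is not related to itself.
So F validates K; K4 would additionally require R to be transitive. The strongest is K.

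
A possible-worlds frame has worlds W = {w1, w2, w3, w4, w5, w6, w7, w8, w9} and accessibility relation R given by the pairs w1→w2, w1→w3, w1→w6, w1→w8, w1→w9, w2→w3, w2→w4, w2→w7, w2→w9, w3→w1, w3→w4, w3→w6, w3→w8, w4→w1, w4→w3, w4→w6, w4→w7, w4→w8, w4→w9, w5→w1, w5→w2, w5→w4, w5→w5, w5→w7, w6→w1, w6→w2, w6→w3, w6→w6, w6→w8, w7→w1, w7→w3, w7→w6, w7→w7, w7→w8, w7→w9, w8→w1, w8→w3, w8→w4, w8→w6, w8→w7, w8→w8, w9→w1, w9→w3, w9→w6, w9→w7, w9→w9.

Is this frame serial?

Yes

Serial: yes — every world has a successor (e.g. w1 R w2).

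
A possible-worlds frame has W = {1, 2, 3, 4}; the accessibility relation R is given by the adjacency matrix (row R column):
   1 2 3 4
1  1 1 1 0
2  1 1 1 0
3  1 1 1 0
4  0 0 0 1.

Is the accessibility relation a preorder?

Yes

Reflexive: yes — every world is R-related to itself.
Transitive: yes — every two-step R-path is closed by a direct edge.
So R is a preorder.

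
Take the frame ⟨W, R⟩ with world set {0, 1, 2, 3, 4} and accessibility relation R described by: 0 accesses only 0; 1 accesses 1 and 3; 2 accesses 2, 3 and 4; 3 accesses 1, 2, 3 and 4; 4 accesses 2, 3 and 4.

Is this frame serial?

Serial: yes — every world has a successor (e.g. 0 R 0).

Yes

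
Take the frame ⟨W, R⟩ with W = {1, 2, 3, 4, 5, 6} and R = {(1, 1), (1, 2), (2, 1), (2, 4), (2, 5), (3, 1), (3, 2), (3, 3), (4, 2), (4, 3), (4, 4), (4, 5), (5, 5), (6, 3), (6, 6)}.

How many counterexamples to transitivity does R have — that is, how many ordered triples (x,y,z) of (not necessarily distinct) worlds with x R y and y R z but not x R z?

11

Enumerating: (1,2,4), (1,2,5), (2,1,2), (2,4,2), (2,4,3), (3,2,4), (3,2,5), (4,2,1), (4,3,1), (6,3,1), (6,3,2).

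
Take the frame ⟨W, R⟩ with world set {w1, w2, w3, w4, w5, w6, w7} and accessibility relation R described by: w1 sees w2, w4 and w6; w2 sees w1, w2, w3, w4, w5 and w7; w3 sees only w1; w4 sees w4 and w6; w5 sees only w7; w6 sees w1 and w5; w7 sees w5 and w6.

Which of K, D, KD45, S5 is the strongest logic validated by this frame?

D

Serial (axiom D): yes — every world has a successor (e.g. w1 R w2).
Euclidean (axiom 5): no — w1 R w2 and w1 R w6, but not w2 R w6.
Transitive (axiom 4): no — w1 R w2 and w2 R w3, but not w1 R w3.
Reflexive (axiom T): no — w1 is not related to itself.
So F validates K, D; KD45 would additionally require R to be Euclidean and transitive. The strongest is D.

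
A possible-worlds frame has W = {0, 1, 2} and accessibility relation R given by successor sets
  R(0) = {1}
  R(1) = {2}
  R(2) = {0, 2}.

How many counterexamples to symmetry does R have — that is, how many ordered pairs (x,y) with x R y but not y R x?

Enumerating: (0,1), (1,2), (2,0).

3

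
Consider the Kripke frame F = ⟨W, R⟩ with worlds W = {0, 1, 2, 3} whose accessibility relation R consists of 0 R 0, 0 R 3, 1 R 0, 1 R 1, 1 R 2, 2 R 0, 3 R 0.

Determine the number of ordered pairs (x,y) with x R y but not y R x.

3

Enumerating: (1,0), (1,2), (2,0).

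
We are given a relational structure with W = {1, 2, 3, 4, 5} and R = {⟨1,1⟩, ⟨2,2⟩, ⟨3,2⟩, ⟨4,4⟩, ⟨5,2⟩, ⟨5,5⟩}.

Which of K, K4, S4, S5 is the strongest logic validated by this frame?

Transitive (axiom 4): yes — every two-step R-path is closed by a direct edge.
Reflexive (axiom T): no — 3 is not related to itself.
Euclidean (axiom 5): no — 5 R 2 and 5 R 5, but not 2 R 5.
So F validates K, K4; S4 would additionally require R to be reflexive. The strongest is K4.

K4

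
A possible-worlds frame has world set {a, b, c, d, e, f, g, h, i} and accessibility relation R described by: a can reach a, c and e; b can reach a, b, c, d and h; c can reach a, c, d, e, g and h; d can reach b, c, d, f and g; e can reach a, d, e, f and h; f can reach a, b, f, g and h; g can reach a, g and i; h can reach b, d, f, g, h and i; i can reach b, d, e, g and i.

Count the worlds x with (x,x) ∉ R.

0

R is reflexive; there are no such worlds.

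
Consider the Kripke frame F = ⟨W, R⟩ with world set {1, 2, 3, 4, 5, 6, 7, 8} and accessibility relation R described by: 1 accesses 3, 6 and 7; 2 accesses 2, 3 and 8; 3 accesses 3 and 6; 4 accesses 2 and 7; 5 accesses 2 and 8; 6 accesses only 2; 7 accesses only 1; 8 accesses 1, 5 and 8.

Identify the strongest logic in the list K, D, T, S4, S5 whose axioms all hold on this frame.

D

Serial (axiom D): yes — every world has a successor (e.g. 1 R 3).
Reflexive (axiom T): no — 1 is not related to itself.
Transitive (axiom 4): no — 1 R 6 and 6 R 2, but not 1 R 2.
Euclidean (axiom 5): no — 1 R 3 and 1 R 7, but not 3 R 7.
So F validates K, D; T would additionally require R to be reflexive. The strongest is D.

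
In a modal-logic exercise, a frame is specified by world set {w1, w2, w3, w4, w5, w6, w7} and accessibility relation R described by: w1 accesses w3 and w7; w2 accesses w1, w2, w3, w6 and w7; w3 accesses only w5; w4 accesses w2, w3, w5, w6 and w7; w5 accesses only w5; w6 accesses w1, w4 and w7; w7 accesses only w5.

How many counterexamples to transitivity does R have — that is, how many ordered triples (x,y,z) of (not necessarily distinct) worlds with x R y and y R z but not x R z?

14

Enumerating: (w1,w3,w5), (w1,w7,w5), (w2,w3,w5), (w2,w6,w4), (w2,w7,w5), (w4,w2,w1), (w4,w6,w1), (w4,w6,w4), (w6,w1,w3), (w6,w4,w2), (w6,w4,w3), (w6,w4,w5), (w6,w4,w6), (w6,w7,w5).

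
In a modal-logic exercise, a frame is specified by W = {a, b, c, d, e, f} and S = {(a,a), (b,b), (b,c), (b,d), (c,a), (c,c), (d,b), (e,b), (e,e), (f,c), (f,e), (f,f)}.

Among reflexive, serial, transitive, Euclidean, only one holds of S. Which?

Reflexive: no — d is not related to itself.
Serial: yes — every world has a successor (e.g. a S a).
Transitive: no — b S c and c S a, but not b S a.
Euclidean: no — b S c and b S d, but not c S d.
Only serial holds.

serial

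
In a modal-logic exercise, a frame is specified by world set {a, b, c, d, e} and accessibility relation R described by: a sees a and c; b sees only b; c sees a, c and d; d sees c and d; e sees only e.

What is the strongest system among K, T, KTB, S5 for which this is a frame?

Reflexive (axiom T): yes — every world is R-related to itself.
Symmetric (axiom B): yes — every pair in R has its reverse in R.
Euclidean (axiom 5): no — c R a and c R d, but not a R d.
So F validates K, T, KTB; S5 would additionally require R to be Euclidean. The strongest is KTB.

KTB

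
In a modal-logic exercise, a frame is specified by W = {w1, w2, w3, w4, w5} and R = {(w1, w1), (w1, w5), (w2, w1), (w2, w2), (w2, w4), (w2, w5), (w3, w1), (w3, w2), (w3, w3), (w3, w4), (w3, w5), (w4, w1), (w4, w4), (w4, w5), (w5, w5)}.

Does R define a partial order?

Reflexive: yes — every world is R-related to itself.
Transitive: yes — every two-step R-path is closed by a direct edge.
Antisymmetric: yes — no distinct pair is related both ways.
So R is a partial order.

Yes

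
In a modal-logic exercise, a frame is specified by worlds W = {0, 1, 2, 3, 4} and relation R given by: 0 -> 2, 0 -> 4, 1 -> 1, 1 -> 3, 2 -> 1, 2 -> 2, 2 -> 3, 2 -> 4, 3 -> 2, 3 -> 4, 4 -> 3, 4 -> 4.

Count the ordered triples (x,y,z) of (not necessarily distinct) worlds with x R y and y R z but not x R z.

Enumerating: (0,2,1), (0,2,3), (0,4,3), (1,3,2), (1,3,4), (3,2,1), (3,2,3), (3,4,3), (4,3,2).

9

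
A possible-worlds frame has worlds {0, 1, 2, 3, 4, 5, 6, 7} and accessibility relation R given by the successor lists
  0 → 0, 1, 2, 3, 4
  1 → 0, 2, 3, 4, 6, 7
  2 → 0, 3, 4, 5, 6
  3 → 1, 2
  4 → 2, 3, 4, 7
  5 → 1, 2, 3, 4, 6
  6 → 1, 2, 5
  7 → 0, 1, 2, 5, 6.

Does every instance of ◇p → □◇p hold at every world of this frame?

By correspondence theory, 5 is valid on a frame iff R is Euclidean.
Euclidean: no — 0 R 2 and 0 R 1, but not 2 R 1.

No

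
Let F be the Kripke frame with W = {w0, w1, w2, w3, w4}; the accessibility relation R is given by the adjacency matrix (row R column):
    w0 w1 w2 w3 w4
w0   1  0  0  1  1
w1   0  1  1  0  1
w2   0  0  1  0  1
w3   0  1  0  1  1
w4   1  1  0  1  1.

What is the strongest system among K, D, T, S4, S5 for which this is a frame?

T

Serial (axiom D): yes — every world has a successor (e.g. w0 R w0).
Reflexive (axiom T): yes — every world is R-related to itself.
Transitive (axiom 4): no — w0 R w3 and w3 R w1, but not w0 R w1.
Euclidean (axiom 5): no — w1 R w4 and w1 R w2, but not w4 R w2.
So F validates K, D, T; S4 would additionally require R to be transitive. The strongest is T.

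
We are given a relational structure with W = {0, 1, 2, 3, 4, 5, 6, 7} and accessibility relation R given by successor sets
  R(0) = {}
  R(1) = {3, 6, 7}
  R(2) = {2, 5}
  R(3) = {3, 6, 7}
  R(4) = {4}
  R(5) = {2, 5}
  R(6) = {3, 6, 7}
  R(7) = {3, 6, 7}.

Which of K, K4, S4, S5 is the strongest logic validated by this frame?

K4

Transitive (axiom 4): yes — every two-step R-path is closed by a direct edge.
Reflexive (axiom T): no — 0 is not related to itself.
Euclidean (axiom 5): yes — any two successors of a common world are R-related.
So F validates K, K4; S4 would additionally require R to be reflexive. The strongest is K4.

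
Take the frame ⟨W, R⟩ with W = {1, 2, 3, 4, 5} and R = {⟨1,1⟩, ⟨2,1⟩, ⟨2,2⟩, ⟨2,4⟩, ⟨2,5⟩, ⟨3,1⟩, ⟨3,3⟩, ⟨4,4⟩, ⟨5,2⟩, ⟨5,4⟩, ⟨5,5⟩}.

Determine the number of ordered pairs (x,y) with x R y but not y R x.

Enumerating: (2,1), (2,4), (3,1), (5,4).

4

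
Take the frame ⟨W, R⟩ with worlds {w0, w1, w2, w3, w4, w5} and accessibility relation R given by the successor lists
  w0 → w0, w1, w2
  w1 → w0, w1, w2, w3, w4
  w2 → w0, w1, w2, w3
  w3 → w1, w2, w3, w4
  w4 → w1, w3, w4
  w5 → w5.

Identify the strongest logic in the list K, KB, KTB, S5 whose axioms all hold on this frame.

KTB

Symmetric (axiom B): yes — every pair in R has its reverse in R.
Reflexive (axiom T): yes — every world is R-related to itself.
Euclidean (axiom 5): no — w1 R w0 and w1 R w3, but not w0 R w3.
So F validates K, KB, KTB; S5 would additionally require R to be Euclidean. The strongest is KTB.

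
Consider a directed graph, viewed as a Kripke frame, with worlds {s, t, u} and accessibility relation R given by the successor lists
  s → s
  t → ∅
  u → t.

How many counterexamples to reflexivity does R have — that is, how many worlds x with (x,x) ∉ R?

Enumerating: t, u.

2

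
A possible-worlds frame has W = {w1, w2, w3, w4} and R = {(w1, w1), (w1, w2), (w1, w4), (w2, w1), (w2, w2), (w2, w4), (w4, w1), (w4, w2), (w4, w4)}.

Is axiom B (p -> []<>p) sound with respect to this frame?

Yes

The schema B characterises exactly the symmetric frames.
Symmetric: yes — every pair in R has its reverse in R.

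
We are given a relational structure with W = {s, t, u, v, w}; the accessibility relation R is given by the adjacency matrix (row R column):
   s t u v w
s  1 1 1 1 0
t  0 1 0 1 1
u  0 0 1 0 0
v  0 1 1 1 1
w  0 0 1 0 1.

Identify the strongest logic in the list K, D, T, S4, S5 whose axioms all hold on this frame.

Serial (axiom D): yes — every world has a successor (e.g. s R s).
Reflexive (axiom T): yes — every world is R-related to itself.
Transitive (axiom 4): no — s R t and t R w, but not s R w.
Euclidean (axiom 5): no — s R t and s R u, but not t R u.
So F validates K, D, T; S4 would additionally require R to be transitive. The strongest is T.

T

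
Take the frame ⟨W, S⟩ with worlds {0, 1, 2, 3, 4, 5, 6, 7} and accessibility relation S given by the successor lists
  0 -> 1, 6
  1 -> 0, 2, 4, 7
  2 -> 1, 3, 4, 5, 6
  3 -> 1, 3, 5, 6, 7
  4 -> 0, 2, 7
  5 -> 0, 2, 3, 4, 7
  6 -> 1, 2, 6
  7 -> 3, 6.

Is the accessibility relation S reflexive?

Reflexive: no — 0 is not related to itself.

No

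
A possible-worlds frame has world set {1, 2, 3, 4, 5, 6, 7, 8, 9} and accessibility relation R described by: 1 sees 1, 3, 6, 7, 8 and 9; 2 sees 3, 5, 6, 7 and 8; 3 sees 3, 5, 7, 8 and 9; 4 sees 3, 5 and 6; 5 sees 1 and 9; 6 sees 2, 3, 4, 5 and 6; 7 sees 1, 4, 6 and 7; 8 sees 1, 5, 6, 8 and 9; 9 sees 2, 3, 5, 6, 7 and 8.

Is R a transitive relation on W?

Transitive: no — 1 R 3 and 3 R 5, but not 1 R 5.

No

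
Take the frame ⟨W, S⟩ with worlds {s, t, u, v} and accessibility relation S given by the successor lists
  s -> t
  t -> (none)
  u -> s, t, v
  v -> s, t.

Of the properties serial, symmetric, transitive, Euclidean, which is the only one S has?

transitive

Serial: no — t has no S-successor.
Symmetric: no — s S t but not t S s.
Transitive: yes — every two-step S-path is closed by a direct edge.
Euclidean: no — u S s and u S v, but not s S v.
Only transitive holds.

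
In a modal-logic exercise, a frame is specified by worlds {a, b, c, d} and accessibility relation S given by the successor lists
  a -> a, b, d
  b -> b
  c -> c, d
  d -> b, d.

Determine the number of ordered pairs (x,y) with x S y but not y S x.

Enumerating: (a,b), (a,d), (c,d), (d,b).

4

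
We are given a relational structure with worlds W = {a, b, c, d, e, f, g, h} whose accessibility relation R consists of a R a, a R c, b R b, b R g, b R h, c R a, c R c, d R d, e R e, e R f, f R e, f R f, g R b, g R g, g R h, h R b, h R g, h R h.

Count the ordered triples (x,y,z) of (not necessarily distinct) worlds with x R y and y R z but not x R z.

R is transitive; there are no such tuples.

0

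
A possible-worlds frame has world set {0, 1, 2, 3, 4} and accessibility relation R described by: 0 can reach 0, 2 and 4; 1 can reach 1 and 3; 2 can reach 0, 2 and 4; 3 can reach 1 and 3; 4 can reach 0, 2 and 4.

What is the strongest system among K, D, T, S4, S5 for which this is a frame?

Serial (axiom D): yes — every world has a successor (e.g. 0 R 0).
Reflexive (axiom T): yes — every world is R-related to itself.
Transitive (axiom 4): yes — every two-step R-path is closed by a direct edge.
Euclidean (axiom 5): yes — any two successors of a common world are R-related.
So F validates K, D, T, S4, S5. The strongest is S5.

S5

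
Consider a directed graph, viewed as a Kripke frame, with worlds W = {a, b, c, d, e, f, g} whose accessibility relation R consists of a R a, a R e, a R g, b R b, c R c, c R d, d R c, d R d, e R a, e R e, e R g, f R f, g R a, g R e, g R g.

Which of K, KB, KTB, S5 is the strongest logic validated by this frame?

S5

Symmetric (axiom B): yes — every pair in R has its reverse in R.
Reflexive (axiom T): yes — every world is R-related to itself.
Euclidean (axiom 5): yes — any two successors of a common world are R-related.
So F validates K, KB, KTB, S5. The strongest is S5.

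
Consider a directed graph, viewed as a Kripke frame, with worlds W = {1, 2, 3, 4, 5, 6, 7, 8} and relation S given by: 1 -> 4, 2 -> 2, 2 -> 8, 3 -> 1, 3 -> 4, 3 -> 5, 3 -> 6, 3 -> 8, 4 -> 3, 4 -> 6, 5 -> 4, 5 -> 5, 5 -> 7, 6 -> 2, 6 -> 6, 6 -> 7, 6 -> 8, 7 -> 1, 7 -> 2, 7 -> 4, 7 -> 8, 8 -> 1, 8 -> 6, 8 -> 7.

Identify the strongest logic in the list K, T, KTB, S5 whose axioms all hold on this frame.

Reflexive (axiom T): no — 1 is not related to itself.
Symmetric (axiom B): no — 1 S 4 but not 4 S 1.
Euclidean (axiom 5): no — 3 S 1 and 3 S 5, but not 1 S 5.
So F validates K; T would additionally require S to be reflexive. The strongest is K.

K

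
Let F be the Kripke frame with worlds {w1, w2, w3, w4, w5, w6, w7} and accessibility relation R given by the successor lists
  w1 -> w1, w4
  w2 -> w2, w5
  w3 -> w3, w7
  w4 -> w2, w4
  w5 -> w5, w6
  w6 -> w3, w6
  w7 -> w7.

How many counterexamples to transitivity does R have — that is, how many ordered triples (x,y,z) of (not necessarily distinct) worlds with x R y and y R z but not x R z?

5

Enumerating: (w1,w4,w2), (w2,w5,w6), (w4,w2,w5), (w5,w6,w3), (w6,w3,w7).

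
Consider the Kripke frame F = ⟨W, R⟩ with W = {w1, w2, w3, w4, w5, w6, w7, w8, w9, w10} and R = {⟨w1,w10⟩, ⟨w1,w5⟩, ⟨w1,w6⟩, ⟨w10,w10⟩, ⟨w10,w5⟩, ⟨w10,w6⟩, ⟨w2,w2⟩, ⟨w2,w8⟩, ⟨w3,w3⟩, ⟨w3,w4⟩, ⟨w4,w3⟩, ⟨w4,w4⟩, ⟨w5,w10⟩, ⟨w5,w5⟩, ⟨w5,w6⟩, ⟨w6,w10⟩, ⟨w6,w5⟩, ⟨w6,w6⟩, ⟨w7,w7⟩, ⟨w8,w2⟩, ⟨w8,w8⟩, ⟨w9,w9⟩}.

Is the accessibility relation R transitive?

Transitive: yes — every two-step R-path is closed by a direct edge.

Yes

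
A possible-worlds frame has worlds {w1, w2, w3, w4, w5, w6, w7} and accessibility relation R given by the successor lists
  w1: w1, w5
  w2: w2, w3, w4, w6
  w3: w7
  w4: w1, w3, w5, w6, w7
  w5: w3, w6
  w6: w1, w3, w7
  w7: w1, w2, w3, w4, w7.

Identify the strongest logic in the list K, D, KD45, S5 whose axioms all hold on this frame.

D

Serial (axiom D): yes — every world has a successor (e.g. w1 R w1).
Euclidean (axiom 5): no — w2 R w3 and w2 R w4, but not w3 R w4.
Transitive (axiom 4): no — w1 R w5 and w5 R w3, but not w1 R w3.
Reflexive (axiom T): no — w3 is not related to itself.
So F validates K, D; KD45 would additionally require R to be Euclidean and transitive. The strongest is D.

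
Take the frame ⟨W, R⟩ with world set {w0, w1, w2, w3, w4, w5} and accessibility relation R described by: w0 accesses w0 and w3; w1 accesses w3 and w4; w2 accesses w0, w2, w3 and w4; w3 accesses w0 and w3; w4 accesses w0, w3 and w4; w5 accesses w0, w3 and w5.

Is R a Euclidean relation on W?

Euclidean: no — w1 R w3 and w1 R w4, but not w3 R w4.

No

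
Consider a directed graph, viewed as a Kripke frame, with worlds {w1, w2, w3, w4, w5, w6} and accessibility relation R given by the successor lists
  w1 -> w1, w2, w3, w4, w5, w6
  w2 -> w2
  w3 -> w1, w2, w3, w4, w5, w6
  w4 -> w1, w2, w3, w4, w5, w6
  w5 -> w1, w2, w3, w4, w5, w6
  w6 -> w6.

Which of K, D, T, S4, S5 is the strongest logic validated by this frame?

Serial (axiom D): yes — every world has a successor (e.g. w1 R w1).
Reflexive (axiom T): yes — every world is R-related to itself.
Transitive (axiom 4): yes — every two-step R-path is closed by a direct edge.
Euclidean (axiom 5): no — w1 R w2 and w1 R w3, but not w2 R w3.
So F validates K, D, T, S4; S5 would additionally require R to be Euclidean. The strongest is S4.

S4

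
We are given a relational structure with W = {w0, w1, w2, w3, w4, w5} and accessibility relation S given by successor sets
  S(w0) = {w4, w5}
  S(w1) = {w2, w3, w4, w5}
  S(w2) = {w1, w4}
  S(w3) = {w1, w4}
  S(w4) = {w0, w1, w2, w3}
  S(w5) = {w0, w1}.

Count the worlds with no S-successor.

S is serial; there are no such worlds.

0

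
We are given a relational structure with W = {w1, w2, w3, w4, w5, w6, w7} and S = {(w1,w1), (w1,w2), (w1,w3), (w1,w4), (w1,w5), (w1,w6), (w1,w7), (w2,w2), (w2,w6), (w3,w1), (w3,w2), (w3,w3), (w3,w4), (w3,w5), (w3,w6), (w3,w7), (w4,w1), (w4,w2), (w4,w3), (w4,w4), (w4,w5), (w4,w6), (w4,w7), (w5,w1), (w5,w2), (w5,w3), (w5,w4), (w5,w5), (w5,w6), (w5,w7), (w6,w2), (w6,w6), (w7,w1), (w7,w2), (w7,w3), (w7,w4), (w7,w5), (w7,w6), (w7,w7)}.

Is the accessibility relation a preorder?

Yes

Reflexive: yes — every world is S-related to itself.
Transitive: yes — every two-step S-path is closed by a direct edge.
So S is a preorder.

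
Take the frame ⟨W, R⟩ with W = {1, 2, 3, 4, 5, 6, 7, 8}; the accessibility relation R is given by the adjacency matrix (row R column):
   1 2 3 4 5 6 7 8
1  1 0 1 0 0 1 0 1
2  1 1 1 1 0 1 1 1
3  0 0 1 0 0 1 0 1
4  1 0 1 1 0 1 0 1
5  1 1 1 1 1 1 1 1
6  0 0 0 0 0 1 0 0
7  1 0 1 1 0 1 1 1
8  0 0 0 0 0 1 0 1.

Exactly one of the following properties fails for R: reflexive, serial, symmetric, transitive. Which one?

symmetric

Reflexive: yes — every world is R-related to itself.
Serial: yes — every world has a successor (e.g. 1 R 1).
Symmetric: no — 1 R 3 but not 3 R 1.
Transitive: yes — every two-step R-path is closed by a direct edge.
Only symmetric fails.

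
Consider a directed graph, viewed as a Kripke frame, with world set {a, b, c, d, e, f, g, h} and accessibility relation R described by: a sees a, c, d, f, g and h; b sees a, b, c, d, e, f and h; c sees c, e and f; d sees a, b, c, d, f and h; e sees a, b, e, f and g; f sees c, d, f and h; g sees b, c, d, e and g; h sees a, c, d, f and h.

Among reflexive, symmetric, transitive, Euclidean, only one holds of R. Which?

reflexive

Reflexive: yes — every world is R-related to itself.
Symmetric: no — a R c but not c R a.
Transitive: no — a R c and c R e, but not a R e.
Euclidean: no — a R c and a R d, but not c R d.
Only reflexive holds.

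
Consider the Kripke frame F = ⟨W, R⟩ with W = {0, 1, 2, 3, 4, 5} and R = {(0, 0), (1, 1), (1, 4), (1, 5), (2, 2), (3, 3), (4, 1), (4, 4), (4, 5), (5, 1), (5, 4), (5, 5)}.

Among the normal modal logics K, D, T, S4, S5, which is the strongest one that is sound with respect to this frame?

S5

Serial (axiom D): yes — every world has a successor (e.g. 0 R 0).
Reflexive (axiom T): yes — every world is R-related to itself.
Transitive (axiom 4): yes — every two-step R-path is closed by a direct edge.
Euclidean (axiom 5): yes — any two successors of a common world are R-related.
So F validates K, D, T, S4, S5. The strongest is S5.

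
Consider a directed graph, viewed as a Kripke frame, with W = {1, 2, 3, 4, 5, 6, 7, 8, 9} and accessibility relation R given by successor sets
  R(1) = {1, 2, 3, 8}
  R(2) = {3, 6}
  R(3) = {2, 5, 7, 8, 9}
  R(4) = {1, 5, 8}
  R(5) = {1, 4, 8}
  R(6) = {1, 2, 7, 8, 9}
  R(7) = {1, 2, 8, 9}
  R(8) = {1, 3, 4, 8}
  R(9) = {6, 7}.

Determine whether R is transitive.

No

Transitive: no — 1 R 2 and 2 R 6, but not 1 R 6.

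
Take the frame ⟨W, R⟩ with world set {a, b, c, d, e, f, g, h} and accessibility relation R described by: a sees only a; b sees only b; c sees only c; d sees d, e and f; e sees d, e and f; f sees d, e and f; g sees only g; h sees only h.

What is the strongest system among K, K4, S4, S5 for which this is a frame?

Transitive (axiom 4): yes — every two-step R-path is closed by a direct edge.
Reflexive (axiom T): yes — every world is R-related to itself.
Euclidean (axiom 5): yes — any two successors of a common world are R-related.
So F validates K, K4, S4, S5. The strongest is S5.

S5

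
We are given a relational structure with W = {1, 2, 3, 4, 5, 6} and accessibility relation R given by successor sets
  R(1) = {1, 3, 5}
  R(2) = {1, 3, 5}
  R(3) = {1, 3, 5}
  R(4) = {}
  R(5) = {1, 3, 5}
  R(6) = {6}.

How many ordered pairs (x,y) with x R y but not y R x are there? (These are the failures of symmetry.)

3

Enumerating: (2,1), (2,3), (2,5).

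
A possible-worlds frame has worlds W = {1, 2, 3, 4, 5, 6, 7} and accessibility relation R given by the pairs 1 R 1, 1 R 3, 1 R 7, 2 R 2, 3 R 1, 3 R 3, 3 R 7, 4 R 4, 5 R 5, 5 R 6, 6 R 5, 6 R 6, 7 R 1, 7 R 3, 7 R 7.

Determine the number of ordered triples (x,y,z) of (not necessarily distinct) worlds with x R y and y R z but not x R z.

R is transitive; there are no such tuples.

0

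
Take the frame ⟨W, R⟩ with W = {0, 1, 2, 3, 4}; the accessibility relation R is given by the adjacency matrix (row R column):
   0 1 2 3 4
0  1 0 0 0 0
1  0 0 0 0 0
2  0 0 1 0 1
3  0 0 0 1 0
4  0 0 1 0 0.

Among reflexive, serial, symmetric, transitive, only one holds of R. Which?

symmetric

Reflexive: no — 1 is not related to itself.
Serial: no — 1 has no R-successor.
Symmetric: yes — every pair in R has its reverse in R.
Transitive: no — 4 R 2 and 2 R 4, but not 4 R 4.
Only symmetric holds.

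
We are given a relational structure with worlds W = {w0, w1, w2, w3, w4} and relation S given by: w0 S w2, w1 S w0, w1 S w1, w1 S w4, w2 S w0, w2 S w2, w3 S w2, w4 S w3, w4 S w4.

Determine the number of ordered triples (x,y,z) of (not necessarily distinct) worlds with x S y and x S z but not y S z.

8

Enumerating: (w1,w0,w0), (w1,w0,w1), (w1,w0,w4), (w1,w4,w0), (w1,w4,w1), (w2,w0,w0), (w4,w3,w3), (w4,w3,w4).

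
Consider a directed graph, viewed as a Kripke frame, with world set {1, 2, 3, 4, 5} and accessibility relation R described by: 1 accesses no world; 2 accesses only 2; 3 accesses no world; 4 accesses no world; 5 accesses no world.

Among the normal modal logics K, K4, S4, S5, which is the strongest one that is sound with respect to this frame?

K4

Transitive (axiom 4): yes — every two-step R-path is closed by a direct edge.
Reflexive (axiom T): no — 1 is not related to itself.
Euclidean (axiom 5): yes — any two successors of a common world are R-related.
So F validates K, K4; S4 would additionally require R to be reflexive. The strongest is K4.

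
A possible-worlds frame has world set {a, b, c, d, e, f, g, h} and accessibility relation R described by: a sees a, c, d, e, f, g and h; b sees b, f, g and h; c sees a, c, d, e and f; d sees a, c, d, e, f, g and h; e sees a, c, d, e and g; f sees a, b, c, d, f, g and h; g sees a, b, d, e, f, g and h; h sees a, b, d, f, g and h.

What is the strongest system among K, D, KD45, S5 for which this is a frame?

D

Serial (axiom D): yes — every world has a successor (e.g. a R a).
Euclidean (axiom 5): no — a R c and a R g, but not c R g.
Transitive (axiom 4): no — a R f and f R b, but not a R b.
Reflexive (axiom T): yes — every world is R-related to itself.
So F validates K, D; KD45 would additionally require R to be Euclidean and transitive. The strongest is D.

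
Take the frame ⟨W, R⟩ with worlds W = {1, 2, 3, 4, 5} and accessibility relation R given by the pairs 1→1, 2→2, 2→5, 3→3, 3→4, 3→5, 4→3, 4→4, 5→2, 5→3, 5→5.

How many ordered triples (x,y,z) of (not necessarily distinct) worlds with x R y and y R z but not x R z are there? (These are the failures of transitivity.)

4

Enumerating: (2,5,3), (3,5,2), (4,3,5), (5,3,4).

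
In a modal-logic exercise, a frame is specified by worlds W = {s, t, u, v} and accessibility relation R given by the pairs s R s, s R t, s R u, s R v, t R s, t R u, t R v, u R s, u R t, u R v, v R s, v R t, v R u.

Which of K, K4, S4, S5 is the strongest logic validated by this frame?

K

Transitive (axiom 4): no — t R s and s R t, but not t R t.
Reflexive (axiom T): no — t is not related to itself.
Euclidean (axiom 5): no — s R t and s R t, but not t R t.
So F validates K; K4 would additionally require R to be transitive. The strongest is K.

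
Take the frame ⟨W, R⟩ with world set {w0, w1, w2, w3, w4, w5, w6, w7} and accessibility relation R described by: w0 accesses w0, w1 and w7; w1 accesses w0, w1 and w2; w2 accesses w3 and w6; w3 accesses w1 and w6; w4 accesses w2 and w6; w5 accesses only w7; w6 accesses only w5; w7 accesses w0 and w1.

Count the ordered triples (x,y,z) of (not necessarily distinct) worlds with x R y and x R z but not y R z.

17

Enumerating: (w0,w1,w7), (w0,w7,w7), (w1,w0,w2), (w1,w2,w0), (w1,w2,w1), (w1,w2,w2), (w2,w3,w3), (w2,w6,w3), (w2,w6,w6), (w3,w1,w6), (w3,w6,w1), (w3,w6,w6), (w4,w2,w2), (w4,w6,w2), (w4,w6,w6), (w5,w7,w7), (w6,w5,w5).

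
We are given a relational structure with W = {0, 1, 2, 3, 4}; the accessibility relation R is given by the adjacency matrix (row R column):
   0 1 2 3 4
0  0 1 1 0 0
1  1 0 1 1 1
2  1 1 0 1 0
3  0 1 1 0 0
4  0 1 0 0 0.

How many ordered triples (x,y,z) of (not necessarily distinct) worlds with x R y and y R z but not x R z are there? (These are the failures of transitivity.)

22

Enumerating: (0,1,0), (0,1,3), (0,1,4), (0,2,0), (0,2,3), (1,0,1), (1,2,1), (1,3,1), (1,4,1), (2,0,2), (2,1,2), (2,1,4), … and 10 more.
Total: 22.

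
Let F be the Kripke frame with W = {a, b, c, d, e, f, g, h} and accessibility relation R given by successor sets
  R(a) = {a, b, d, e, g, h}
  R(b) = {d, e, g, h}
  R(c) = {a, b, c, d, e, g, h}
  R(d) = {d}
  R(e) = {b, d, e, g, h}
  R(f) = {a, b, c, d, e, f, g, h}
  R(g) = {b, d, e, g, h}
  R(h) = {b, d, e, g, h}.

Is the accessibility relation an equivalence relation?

Reflexive: no — b is not related to itself.
Symmetric: no — a R b but not b R a.
Transitive: no — b R e and e R b, but not b R b.
So R is not an equivalence relation.

No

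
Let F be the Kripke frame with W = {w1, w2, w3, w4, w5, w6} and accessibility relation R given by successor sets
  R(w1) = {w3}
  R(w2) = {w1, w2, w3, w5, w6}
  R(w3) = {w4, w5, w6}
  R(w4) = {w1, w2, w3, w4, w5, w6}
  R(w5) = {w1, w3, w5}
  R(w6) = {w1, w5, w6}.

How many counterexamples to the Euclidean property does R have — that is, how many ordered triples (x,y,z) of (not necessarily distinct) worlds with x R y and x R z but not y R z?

Enumerating: (w1,w3,w3), (w2,w1,w1), (w2,w1,w2), (w2,w1,w5), (w2,w1,w6), (w2,w3,w1), (w2,w3,w2), (w2,w3,w3), (w2,w5,w2), (w2,w5,w6), (w2,w6,w2), (w2,w6,w3), … and 26 more.
Total: 38.

38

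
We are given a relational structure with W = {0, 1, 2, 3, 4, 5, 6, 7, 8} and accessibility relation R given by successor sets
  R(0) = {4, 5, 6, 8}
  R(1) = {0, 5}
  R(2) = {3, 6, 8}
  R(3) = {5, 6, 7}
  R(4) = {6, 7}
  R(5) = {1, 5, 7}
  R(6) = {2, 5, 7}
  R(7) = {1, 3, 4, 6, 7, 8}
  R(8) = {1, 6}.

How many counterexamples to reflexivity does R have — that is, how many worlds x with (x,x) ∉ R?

Enumerating: 0, 1, 2, 3, 4, 6, 8.

7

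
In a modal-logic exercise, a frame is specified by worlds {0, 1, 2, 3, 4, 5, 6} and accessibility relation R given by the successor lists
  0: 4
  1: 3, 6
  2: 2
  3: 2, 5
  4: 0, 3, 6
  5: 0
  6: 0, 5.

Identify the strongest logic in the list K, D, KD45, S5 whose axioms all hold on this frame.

D

Serial (axiom D): yes — every world has a successor (e.g. 0 R 4).
Euclidean (axiom 5): no — 1 R 3 and 1 R 6, but not 3 R 6.
Transitive (axiom 4): no — 0 R 4 and 4 R 3, but not 0 R 3.
Reflexive (axiom T): no — 0 is not related to itself.
So F validates K, D; KD45 would additionally require R to be Euclidean and transitive. The strongest is D.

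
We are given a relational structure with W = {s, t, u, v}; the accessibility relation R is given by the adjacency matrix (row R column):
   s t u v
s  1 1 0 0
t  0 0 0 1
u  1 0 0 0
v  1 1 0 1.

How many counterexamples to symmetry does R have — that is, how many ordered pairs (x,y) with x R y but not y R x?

3

Enumerating: (s,t), (u,s), (v,s).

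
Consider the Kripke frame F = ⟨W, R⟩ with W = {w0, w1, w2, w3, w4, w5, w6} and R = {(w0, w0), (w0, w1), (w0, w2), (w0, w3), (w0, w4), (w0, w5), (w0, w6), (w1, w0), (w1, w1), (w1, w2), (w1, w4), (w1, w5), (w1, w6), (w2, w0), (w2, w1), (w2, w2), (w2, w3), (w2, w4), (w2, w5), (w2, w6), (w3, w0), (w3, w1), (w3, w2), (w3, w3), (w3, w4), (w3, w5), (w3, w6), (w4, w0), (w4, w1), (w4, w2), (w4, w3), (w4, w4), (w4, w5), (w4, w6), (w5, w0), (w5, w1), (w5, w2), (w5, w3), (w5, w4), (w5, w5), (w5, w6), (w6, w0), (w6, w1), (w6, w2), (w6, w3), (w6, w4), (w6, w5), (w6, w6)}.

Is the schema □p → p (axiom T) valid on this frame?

Yes

Axiom T corresponds to the accessibility relation being reflexive.
Reflexive: yes — every world is R-related to itself.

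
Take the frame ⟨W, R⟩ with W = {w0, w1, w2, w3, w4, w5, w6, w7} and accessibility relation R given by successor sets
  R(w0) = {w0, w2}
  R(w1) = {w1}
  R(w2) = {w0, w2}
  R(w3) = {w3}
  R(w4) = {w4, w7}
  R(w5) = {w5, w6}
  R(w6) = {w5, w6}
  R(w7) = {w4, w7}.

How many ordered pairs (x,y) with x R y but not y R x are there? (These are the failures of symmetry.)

0

R is symmetric; there are no such tuples.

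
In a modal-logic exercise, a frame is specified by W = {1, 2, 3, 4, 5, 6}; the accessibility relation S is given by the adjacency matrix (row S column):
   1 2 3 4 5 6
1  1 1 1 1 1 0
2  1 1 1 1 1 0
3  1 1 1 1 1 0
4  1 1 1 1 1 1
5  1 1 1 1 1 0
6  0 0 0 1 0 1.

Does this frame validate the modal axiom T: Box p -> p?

Yes

Axiom T corresponds to the accessibility relation being reflexive.
Reflexive: yes — every world is S-related to itself.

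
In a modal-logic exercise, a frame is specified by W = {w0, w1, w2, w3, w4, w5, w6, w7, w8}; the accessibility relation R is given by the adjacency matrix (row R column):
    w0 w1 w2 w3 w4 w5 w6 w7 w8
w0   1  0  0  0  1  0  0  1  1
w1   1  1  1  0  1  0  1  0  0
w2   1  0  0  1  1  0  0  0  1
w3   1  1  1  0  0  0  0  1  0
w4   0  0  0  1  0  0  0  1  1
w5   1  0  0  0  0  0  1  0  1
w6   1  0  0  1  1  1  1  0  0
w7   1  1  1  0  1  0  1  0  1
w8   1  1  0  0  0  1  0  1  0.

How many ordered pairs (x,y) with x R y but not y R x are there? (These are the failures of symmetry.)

21

Enumerating: (w0,w4), (w1,w0), (w1,w2), (w1,w4), (w1,w6), (w2,w0), (w2,w4), (w2,w8), (w3,w0), (w3,w1), (w3,w7), (w4,w3), … and 9 more.
Total: 21.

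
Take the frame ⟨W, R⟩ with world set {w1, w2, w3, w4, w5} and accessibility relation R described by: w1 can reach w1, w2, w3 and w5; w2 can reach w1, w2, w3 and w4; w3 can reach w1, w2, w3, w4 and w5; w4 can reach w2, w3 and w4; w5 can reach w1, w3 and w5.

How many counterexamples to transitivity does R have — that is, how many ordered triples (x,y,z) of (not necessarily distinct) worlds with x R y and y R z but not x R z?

Enumerating: (w1,w2,w4), (w1,w3,w4), (w2,w1,w5), (w2,w3,w5), (w4,w2,w1), (w4,w3,w1), (w4,w3,w5), (w5,w1,w2), (w5,w3,w2), (w5,w3,w4).

10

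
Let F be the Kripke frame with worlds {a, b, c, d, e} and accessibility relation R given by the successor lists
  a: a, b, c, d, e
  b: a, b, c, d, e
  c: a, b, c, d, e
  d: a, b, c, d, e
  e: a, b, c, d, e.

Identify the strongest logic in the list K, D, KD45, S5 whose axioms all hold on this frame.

Serial (axiom D): yes — every world has a successor (e.g. a R a).
Euclidean (axiom 5): yes — any two successors of a common world are R-related.
Transitive (axiom 4): yes — every two-step R-path is closed by a direct edge.
Reflexive (axiom T): yes — every world is R-related to itself.
So F validates K, D, KD45, S5. The strongest is S5.

S5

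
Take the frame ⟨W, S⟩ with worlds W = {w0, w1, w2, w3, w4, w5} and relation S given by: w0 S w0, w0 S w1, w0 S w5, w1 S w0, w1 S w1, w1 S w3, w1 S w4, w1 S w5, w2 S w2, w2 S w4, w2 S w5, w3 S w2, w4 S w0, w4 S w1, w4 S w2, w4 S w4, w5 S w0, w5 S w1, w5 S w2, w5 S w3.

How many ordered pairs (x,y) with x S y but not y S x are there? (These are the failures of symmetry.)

4

Enumerating: (w1,w3), (w3,w2), (w4,w0), (w5,w3).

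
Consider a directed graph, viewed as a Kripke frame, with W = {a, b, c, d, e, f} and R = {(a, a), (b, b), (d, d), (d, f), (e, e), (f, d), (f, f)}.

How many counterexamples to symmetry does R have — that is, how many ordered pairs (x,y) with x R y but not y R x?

R is symmetric; there are no such tuples.

0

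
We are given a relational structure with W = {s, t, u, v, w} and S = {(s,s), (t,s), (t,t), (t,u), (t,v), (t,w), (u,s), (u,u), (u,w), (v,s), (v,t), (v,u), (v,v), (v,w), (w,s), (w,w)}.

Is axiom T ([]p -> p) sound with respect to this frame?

Axiom T corresponds to the accessibility relation being reflexive.
Reflexive: yes — every world is S-related to itself.

Yes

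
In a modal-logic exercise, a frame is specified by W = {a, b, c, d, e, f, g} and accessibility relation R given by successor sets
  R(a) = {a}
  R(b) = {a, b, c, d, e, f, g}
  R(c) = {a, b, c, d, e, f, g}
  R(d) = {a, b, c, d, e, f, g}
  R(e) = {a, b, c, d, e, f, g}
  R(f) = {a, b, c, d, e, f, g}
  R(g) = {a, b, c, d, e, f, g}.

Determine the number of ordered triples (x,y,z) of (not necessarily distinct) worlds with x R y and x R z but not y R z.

Enumerating: (b,a,b), (b,a,c), (b,a,d), (b,a,e), (b,a,f), (b,a,g), (c,a,b), (c,a,c), (c,a,d), (c,a,e), (c,a,f), (c,a,g), … and 24 more.
Total: 36.

36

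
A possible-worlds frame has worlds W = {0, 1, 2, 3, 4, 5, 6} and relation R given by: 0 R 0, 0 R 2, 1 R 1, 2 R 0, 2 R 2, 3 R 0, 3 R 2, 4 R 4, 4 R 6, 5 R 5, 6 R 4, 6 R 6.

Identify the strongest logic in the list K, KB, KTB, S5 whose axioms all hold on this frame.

Symmetric (axiom B): no — 3 R 0 but not 0 R 3.
Reflexive (axiom T): no — 3 is not related to itself.
Euclidean (axiom 5): yes — any two successors of a common world are R-related.
So F validates K; KB would additionally require R to be symmetric. The strongest is K.

K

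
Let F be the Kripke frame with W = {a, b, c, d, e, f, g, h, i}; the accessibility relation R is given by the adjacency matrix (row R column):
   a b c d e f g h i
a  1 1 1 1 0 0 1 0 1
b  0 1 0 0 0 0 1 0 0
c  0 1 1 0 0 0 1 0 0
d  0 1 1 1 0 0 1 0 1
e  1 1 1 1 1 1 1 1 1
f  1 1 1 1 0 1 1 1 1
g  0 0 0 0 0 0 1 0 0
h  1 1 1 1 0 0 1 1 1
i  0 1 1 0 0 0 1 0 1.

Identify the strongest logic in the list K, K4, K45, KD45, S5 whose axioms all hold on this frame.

K4

Transitive (axiom 4): yes — every two-step R-path is closed by a direct edge.
Euclidean (axiom 5): no — a R b and a R c, but not b R c.
Serial (axiom D): yes — every world has a successor (e.g. a R a).
Reflexive (axiom T): yes — every world is R-related to itself.
So F validates K, K4; K45 would additionally require R to be Euclidean. The strongest is K4.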